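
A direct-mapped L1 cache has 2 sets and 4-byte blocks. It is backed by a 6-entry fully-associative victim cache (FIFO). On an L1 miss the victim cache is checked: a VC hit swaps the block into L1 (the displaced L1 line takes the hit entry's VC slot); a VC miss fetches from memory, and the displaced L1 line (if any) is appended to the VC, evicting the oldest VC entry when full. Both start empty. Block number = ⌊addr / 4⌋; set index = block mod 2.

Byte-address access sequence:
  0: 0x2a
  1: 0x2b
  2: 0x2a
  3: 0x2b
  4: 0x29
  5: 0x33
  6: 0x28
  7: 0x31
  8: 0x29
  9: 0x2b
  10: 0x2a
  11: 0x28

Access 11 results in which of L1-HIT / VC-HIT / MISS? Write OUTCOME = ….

OUTCOME = L1-HIT

  [0] addr=0x2a blk=10 s=0: MISS | VC []
  [1] addr=0x2b blk=10 s=0: L1-HIT | VC []
  [2] addr=0x2a blk=10 s=0: L1-HIT | VC []
  [3] addr=0x2b blk=10 s=0: L1-HIT | VC []
  [4] addr=0x29 blk=10 s=0: L1-HIT | VC []
  [5] addr=0x33 blk=12 s=0: MISS | VC [10]
  [6] addr=0x28 blk=10 s=0: VC-HIT | VC [12]
  [7] addr=0x31 blk=12 s=0: VC-HIT | VC [10]
  [8] addr=0x29 blk=10 s=0: VC-HIT | VC [12]
  [9] addr=0x2b blk=10 s=0: L1-HIT | VC [12]
  [10] addr=0x2a blk=10 s=0: L1-HIT | VC [12]
  [11] addr=0x28 blk=10 s=0: L1-HIT | VC [12]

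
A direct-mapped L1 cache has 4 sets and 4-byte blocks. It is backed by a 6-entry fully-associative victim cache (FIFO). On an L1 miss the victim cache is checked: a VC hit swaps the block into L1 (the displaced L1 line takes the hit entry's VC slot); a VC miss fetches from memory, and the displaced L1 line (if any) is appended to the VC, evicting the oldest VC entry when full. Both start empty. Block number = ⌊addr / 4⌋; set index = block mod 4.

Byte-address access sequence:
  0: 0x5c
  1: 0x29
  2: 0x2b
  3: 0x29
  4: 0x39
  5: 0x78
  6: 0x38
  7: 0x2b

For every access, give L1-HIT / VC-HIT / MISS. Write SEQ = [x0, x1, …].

SEQ = [MISS, MISS, L1-HIT, L1-HIT, MISS, MISS, VC-HIT, VC-HIT]

0: 0x5c (blk 23, set 3) → MISS  vc=[]
1: 0x29 (blk 10, set 2) → MISS  vc=[]
2: 0x2b (blk 10, set 2) → L1-HIT  vc=[]
3: 0x29 (blk 10, set 2) → L1-HIT  vc=[]
4: 0x39 (blk 14, set 2) → MISS  vc=[10]
5: 0x78 (blk 30, set 2) → MISS  vc=[10, 14]
6: 0x38 (blk 14, set 2) → VC-HIT  vc=[10, 30]
7: 0x2b (blk 10, set 2) → VC-HIT  vc=[14, 30]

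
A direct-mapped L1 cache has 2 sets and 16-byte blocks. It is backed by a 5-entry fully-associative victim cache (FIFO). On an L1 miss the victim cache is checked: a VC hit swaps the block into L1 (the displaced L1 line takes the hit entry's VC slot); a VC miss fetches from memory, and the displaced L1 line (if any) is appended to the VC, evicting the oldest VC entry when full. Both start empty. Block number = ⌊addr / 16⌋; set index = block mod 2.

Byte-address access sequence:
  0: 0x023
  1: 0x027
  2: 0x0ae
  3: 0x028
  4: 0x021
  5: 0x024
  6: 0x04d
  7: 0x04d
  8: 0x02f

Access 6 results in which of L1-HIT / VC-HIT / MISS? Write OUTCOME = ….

0: 0x23 (blk 2, set 0) → MISS  vc=[]
1: 0x27 (blk 2, set 0) → L1-HIT  vc=[]
2: 0xae (blk 10, set 0) → MISS  vc=[2]
3: 0x28 (blk 2, set 0) → VC-HIT  vc=[10]
4: 0x21 (blk 2, set 0) → L1-HIT  vc=[10]
5: 0x24 (blk 2, set 0) → L1-HIT  vc=[10]
6: 0x4d (blk 4, set 0) → MISS  vc=[10, 2]
7: 0x4d (blk 4, set 0) → L1-HIT  vc=[10, 2]
8: 0x2f (blk 2, set 0) → VC-HIT  vc=[10, 4]

OUTCOME = MISS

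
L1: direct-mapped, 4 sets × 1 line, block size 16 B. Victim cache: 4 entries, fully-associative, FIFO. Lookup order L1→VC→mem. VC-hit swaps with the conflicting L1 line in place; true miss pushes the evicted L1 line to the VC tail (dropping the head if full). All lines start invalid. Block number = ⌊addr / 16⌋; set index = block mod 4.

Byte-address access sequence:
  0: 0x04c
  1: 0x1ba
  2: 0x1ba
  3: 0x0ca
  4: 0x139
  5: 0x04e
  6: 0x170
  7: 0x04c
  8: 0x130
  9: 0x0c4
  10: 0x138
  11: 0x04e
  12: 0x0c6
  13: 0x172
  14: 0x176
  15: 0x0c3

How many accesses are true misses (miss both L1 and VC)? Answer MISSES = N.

  [0] addr=0x4c blk=4 s=0: MISS | VC []
  [1] addr=0x1ba blk=27 s=3: MISS | VC []
  [2] addr=0x1ba blk=27 s=3: L1-HIT | VC []
  [3] addr=0xca blk=12 s=0: MISS | VC [4]
  [4] addr=0x139 blk=19 s=3: MISS | VC [4, 27]
  [5] addr=0x4e blk=4 s=0: VC-HIT | VC [12, 27]
  [6] addr=0x170 blk=23 s=3: MISS | VC [12, 27, 19]
  [7] addr=0x4c blk=4 s=0: L1-HIT | VC [12, 27, 19]
  [8] addr=0x130 blk=19 s=3: VC-HIT | VC [12, 27, 23]
  [9] addr=0xc4 blk=12 s=0: VC-HIT | VC [4, 27, 23]
  [10] addr=0x138 blk=19 s=3: L1-HIT | VC [4, 27, 23]
  [11] addr=0x4e blk=4 s=0: VC-HIT | VC [12, 27, 23]
  [12] addr=0xc6 blk=12 s=0: VC-HIT | VC [4, 27, 23]
  [13] addr=0x172 blk=23 s=3: VC-HIT | VC [4, 27, 19]
  [14] addr=0x176 blk=23 s=3: L1-HIT | VC [4, 27, 19]
  [15] addr=0xc3 blk=12 s=0: L1-HIT | VC [4, 27, 19]

MISSES = 5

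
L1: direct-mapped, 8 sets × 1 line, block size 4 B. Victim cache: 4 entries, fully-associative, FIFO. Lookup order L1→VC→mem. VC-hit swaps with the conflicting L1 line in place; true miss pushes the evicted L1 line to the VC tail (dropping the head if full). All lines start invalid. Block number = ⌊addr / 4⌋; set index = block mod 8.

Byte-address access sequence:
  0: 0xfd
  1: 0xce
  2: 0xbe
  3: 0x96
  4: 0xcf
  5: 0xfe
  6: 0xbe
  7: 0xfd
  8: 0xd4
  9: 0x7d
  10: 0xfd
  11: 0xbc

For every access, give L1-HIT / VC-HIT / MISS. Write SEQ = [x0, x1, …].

0: 0xfd (blk 63, set 7) → MISS  vc=[]
1: 0xce (blk 51, set 3) → MISS  vc=[]
2: 0xbe (blk 47, set 7) → MISS  vc=[63]
3: 0x96 (blk 37, set 5) → MISS  vc=[63]
4: 0xcf (blk 51, set 3) → L1-HIT  vc=[63]
5: 0xfe (blk 63, set 7) → VC-HIT  vc=[47]
6: 0xbe (blk 47, set 7) → VC-HIT  vc=[63]
7: 0xfd (blk 63, set 7) → VC-HIT  vc=[47]
8: 0xd4 (blk 53, set 5) → MISS  vc=[47, 37]
9: 0x7d (blk 31, set 7) → MISS  vc=[47, 37, 63]
10: 0xfd (blk 63, set 7) → VC-HIT  vc=[47, 37, 31]
11: 0xbc (blk 47, set 7) → VC-HIT  vc=[63, 37, 31]

SEQ = [MISS, MISS, MISS, MISS, L1-HIT, VC-HIT, VC-HIT, VC-HIT, MISS, MISS, VC-HIT, VC-HIT]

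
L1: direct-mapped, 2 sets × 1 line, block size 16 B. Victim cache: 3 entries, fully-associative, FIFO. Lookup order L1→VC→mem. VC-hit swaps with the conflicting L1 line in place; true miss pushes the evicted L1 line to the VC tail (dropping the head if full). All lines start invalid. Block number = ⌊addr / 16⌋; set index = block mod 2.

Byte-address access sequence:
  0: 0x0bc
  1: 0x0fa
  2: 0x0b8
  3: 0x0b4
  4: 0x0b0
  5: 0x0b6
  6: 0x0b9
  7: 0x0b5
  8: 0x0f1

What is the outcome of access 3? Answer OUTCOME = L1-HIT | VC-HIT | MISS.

  [0] addr=0xbc blk=11 s=1: MISS | VC []
  [1] addr=0xfa blk=15 s=1: MISS | VC [11]
  [2] addr=0xb8 blk=11 s=1: VC-HIT | VC [15]
  [3] addr=0xb4 blk=11 s=1: L1-HIT | VC [15]
  [4] addr=0xb0 blk=11 s=1: L1-HIT | VC [15]
  [5] addr=0xb6 blk=11 s=1: L1-HIT | VC [15]
  [6] addr=0xb9 blk=11 s=1: L1-HIT | VC [15]
  [7] addr=0xb5 blk=11 s=1: L1-HIT | VC [15]
  [8] addr=0xf1 blk=15 s=1: VC-HIT | VC [11]

OUTCOME = L1-HIT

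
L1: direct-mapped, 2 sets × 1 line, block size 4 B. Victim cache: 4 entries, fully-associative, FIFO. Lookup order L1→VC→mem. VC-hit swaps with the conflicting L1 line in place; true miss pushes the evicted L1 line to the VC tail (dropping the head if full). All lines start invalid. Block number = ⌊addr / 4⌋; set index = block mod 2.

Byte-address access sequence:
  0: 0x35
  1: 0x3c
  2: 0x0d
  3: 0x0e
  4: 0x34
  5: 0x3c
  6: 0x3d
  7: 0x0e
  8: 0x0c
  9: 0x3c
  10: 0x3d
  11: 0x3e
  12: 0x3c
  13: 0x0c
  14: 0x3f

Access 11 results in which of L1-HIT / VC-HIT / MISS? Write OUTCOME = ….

OUTCOME = L1-HIT

0: 0x35 (blk 13, set 1) → MISS  vc=[]
1: 0x3c (blk 15, set 1) → MISS  vc=[13]
2: 0xd (blk 3, set 1) → MISS  vc=[13, 15]
3: 0xe (blk 3, set 1) → L1-HIT  vc=[13, 15]
4: 0x34 (blk 13, set 1) → VC-HIT  vc=[3, 15]
5: 0x3c (blk 15, set 1) → VC-HIT  vc=[3, 13]
6: 0x3d (blk 15, set 1) → L1-HIT  vc=[3, 13]
7: 0xe (blk 3, set 1) → VC-HIT  vc=[15, 13]
8: 0xc (blk 3, set 1) → L1-HIT  vc=[15, 13]
9: 0x3c (blk 15, set 1) → VC-HIT  vc=[3, 13]
10: 0x3d (blk 15, set 1) → L1-HIT  vc=[3, 13]
11: 0x3e (blk 15, set 1) → L1-HIT  vc=[3, 13]
12: 0x3c (blk 15, set 1) → L1-HIT  vc=[3, 13]
13: 0xc (blk 3, set 1) → VC-HIT  vc=[15, 13]
14: 0x3f (blk 15, set 1) → VC-HIT  vc=[3, 13]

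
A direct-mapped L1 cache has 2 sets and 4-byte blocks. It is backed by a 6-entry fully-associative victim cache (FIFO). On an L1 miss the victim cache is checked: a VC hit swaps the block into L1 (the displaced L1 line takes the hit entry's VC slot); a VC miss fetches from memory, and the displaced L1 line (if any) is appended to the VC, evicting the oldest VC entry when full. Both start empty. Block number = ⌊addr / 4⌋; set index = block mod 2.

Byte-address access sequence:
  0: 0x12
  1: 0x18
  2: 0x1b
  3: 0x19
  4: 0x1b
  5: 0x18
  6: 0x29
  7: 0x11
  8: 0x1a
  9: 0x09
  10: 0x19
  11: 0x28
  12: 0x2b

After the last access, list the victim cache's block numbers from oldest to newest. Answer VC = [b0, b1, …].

VC = [6, 4, 2]

#0 0x12→b4/s0 MISS; vc=[]
#1 0x18→b6/s0 MISS; vc=[4]
#2 0x1b→b6/s0 L1-HIT; vc=[4]
#3 0x19→b6/s0 L1-HIT; vc=[4]
#4 0x1b→b6/s0 L1-HIT; vc=[4]
#5 0x18→b6/s0 L1-HIT; vc=[4]
#6 0x29→b10/s0 MISS; vc=[4,6]
#7 0x11→b4/s0 VC-HIT; vc=[10,6]
#8 0x1a→b6/s0 VC-HIT; vc=[10,4]
#9 0x9→b2/s0 MISS; vc=[10,4,6]
#10 0x19→b6/s0 VC-HIT; vc=[10,4,2]
#11 0x28→b10/s0 VC-HIT; vc=[6,4,2]
#12 0x2b→b10/s0 L1-HIT; vc=[6,4,2]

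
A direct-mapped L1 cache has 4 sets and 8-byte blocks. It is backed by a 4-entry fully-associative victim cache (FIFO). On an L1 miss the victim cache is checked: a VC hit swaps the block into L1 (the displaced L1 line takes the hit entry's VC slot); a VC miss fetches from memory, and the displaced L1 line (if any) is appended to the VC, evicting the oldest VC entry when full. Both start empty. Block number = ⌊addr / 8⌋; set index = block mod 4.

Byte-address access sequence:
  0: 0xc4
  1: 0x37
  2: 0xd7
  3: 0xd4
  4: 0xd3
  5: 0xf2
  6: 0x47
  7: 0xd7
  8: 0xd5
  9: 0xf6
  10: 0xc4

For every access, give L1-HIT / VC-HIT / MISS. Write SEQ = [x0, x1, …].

SEQ = [MISS, MISS, MISS, L1-HIT, L1-HIT, MISS, MISS, VC-HIT, L1-HIT, VC-HIT, VC-HIT]

#0 0xc4→b24/s0 MISS; vc=[]
#1 0x37→b6/s2 MISS; vc=[]
#2 0xd7→b26/s2 MISS; vc=[6]
#3 0xd4→b26/s2 L1-HIT; vc=[6]
#4 0xd3→b26/s2 L1-HIT; vc=[6]
#5 0xf2→b30/s2 MISS; vc=[6,26]
#6 0x47→b8/s0 MISS; vc=[6,26,24]
#7 0xd7→b26/s2 VC-HIT; vc=[6,30,24]
#8 0xd5→b26/s2 L1-HIT; vc=[6,30,24]
#9 0xf6→b30/s2 VC-HIT; vc=[6,26,24]
#10 0xc4→b24/s0 VC-HIT; vc=[6,26,8]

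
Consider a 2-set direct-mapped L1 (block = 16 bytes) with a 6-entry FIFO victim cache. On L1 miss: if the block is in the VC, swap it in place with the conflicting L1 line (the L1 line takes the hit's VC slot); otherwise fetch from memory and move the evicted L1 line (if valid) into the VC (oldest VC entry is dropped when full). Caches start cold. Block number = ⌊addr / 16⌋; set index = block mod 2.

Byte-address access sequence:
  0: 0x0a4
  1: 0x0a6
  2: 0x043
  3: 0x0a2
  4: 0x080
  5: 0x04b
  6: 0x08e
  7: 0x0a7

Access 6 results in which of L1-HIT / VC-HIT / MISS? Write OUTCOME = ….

OUTCOME = VC-HIT

  [0] addr=0xa4 blk=10 s=0: MISS | VC []
  [1] addr=0xa6 blk=10 s=0: L1-HIT | VC []
  [2] addr=0x43 blk=4 s=0: MISS | VC [10]
  [3] addr=0xa2 blk=10 s=0: VC-HIT | VC [4]
  [4] addr=0x80 blk=8 s=0: MISS | VC [4, 10]
  [5] addr=0x4b blk=4 s=0: VC-HIT | VC [8, 10]
  [6] addr=0x8e blk=8 s=0: VC-HIT | VC [4, 10]
  [7] addr=0xa7 blk=10 s=0: VC-HIT | VC [4, 8]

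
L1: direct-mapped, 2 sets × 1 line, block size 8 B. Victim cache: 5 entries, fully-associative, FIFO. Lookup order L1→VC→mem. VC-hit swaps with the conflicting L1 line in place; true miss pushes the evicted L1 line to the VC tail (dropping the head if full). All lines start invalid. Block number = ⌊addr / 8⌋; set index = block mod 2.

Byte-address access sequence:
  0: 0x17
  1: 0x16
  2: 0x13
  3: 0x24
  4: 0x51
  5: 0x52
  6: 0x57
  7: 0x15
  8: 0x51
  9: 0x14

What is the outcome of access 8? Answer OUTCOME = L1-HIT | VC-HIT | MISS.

#0 0x17→b2/s0 MISS; vc=[]
#1 0x16→b2/s0 L1-HIT; vc=[]
#2 0x13→b2/s0 L1-HIT; vc=[]
#3 0x24→b4/s0 MISS; vc=[2]
#4 0x51→b10/s0 MISS; vc=[2,4]
#5 0x52→b10/s0 L1-HIT; vc=[2,4]
#6 0x57→b10/s0 L1-HIT; vc=[2,4]
#7 0x15→b2/s0 VC-HIT; vc=[10,4]
#8 0x51→b10/s0 VC-HIT; vc=[2,4]
#9 0x14→b2/s0 VC-HIT; vc=[10,4]

OUTCOME = VC-HIT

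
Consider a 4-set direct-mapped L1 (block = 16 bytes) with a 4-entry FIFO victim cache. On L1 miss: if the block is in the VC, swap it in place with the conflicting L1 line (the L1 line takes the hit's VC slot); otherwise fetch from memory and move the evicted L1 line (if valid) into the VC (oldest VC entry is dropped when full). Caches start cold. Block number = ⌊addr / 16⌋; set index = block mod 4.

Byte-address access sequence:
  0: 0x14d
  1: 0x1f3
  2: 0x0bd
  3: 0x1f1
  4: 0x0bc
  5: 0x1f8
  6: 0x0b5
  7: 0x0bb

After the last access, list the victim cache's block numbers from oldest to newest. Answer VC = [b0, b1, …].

0: 0x14d (blk 20, set 0) → MISS  vc=[]
1: 0x1f3 (blk 31, set 3) → MISS  vc=[]
2: 0xbd (blk 11, set 3) → MISS  vc=[31]
3: 0x1f1 (blk 31, set 3) → VC-HIT  vc=[11]
4: 0xbc (blk 11, set 3) → VC-HIT  vc=[31]
5: 0x1f8 (blk 31, set 3) → VC-HIT  vc=[11]
6: 0xb5 (blk 11, set 3) → VC-HIT  vc=[31]
7: 0xbb (blk 11, set 3) → L1-HIT  vc=[31]

VC = [31]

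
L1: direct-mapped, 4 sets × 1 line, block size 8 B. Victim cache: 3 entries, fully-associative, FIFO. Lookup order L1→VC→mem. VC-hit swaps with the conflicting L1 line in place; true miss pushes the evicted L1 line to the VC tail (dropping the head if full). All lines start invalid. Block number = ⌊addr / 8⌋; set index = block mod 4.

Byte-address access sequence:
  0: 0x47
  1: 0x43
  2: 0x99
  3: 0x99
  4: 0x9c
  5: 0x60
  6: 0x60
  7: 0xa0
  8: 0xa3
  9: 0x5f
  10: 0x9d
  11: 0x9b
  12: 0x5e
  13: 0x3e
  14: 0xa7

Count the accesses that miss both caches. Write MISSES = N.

0: 0x47 (blk 8, set 0) → MISS  vc=[]
1: 0x43 (blk 8, set 0) → L1-HIT  vc=[]
2: 0x99 (blk 19, set 3) → MISS  vc=[]
3: 0x99 (blk 19, set 3) → L1-HIT  vc=[]
4: 0x9c (blk 19, set 3) → L1-HIT  vc=[]
5: 0x60 (blk 12, set 0) → MISS  vc=[8]
6: 0x60 (blk 12, set 0) → L1-HIT  vc=[8]
7: 0xa0 (blk 20, set 0) → MISS  vc=[8, 12]
8: 0xa3 (blk 20, set 0) → L1-HIT  vc=[8, 12]
9: 0x5f (blk 11, set 3) → MISS  vc=[8, 12, 19]
10: 0x9d (blk 19, set 3) → VC-HIT  vc=[8, 12, 11]
11: 0x9b (blk 19, set 3) → L1-HIT  vc=[8, 12, 11]
12: 0x5e (blk 11, set 3) → VC-HIT  vc=[8, 12, 19]
13: 0x3e (blk 7, set 3) → MISS  vc=[12, 19, 11]
14: 0xa7 (blk 20, set 0) → L1-HIT  vc=[12, 19, 11]

MISSES = 6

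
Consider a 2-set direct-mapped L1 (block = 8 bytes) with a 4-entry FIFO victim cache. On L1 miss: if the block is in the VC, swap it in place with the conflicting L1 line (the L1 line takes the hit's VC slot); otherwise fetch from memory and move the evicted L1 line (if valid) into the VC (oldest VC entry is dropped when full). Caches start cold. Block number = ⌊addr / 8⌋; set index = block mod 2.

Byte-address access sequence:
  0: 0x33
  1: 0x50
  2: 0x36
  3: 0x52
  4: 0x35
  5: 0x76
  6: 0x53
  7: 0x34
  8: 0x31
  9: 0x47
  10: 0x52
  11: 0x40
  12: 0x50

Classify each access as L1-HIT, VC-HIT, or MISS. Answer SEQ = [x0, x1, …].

#0 0x33→b6/s0 MISS; vc=[]
#1 0x50→b10/s0 MISS; vc=[6]
#2 0x36→b6/s0 VC-HIT; vc=[10]
#3 0x52→b10/s0 VC-HIT; vc=[6]
#4 0x35→b6/s0 VC-HIT; vc=[10]
#5 0x76→b14/s0 MISS; vc=[10,6]
#6 0x53→b10/s0 VC-HIT; vc=[14,6]
#7 0x34→b6/s0 VC-HIT; vc=[14,10]
#8 0x31→b6/s0 L1-HIT; vc=[14,10]
#9 0x47→b8/s0 MISS; vc=[14,10,6]
#10 0x52→b10/s0 VC-HIT; vc=[14,8,6]
#11 0x40→b8/s0 VC-HIT; vc=[14,10,6]
#12 0x50→b10/s0 VC-HIT; vc=[14,8,6]

SEQ = [MISS, MISS, VC-HIT, VC-HIT, VC-HIT, MISS, VC-HIT, VC-HIT, L1-HIT, MISS, VC-HIT, VC-HIT, VC-HIT]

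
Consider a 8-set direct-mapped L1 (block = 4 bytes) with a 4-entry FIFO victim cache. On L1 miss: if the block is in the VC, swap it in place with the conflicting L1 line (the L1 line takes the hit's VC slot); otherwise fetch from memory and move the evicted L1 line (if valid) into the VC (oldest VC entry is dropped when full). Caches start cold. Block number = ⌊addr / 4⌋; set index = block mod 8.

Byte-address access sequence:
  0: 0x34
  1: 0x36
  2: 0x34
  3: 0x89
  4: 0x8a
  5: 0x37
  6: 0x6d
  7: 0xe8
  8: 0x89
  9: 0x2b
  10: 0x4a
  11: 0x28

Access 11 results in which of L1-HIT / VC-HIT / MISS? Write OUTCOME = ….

OUTCOME = VC-HIT

0: 0x34 (blk 13, set 5) → MISS  vc=[]
1: 0x36 (blk 13, set 5) → L1-HIT  vc=[]
2: 0x34 (blk 13, set 5) → L1-HIT  vc=[]
3: 0x89 (blk 34, set 2) → MISS  vc=[]
4: 0x8a (blk 34, set 2) → L1-HIT  vc=[]
5: 0x37 (blk 13, set 5) → L1-HIT  vc=[]
6: 0x6d (blk 27, set 3) → MISS  vc=[]
7: 0xe8 (blk 58, set 2) → MISS  vc=[34]
8: 0x89 (blk 34, set 2) → VC-HIT  vc=[58]
9: 0x2b (blk 10, set 2) → MISS  vc=[58, 34]
10: 0x4a (blk 18, set 2) → MISS  vc=[58, 34, 10]
11: 0x28 (blk 10, set 2) → VC-HIT  vc=[58, 34, 18]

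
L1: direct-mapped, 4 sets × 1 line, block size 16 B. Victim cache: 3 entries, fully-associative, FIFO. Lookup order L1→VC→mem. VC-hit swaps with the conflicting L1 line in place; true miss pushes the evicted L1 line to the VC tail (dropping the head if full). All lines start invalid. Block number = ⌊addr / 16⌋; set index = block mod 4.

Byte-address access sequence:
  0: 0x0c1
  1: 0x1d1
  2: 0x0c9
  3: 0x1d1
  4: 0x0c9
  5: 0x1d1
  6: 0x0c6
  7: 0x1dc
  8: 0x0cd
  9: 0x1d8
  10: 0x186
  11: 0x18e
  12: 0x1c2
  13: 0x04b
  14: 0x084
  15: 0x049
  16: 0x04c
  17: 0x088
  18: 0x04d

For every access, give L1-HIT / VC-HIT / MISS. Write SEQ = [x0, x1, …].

SEQ = [MISS, MISS, L1-HIT, L1-HIT, L1-HIT, L1-HIT, L1-HIT, L1-HIT, L1-HIT, L1-HIT, MISS, L1-HIT, MISS, MISS, MISS, VC-HIT, L1-HIT, VC-HIT, VC-HIT]

#0 0xc1→b12/s0 MISS; vc=[]
#1 0x1d1→b29/s1 MISS; vc=[]
#2 0xc9→b12/s0 L1-HIT; vc=[]
#3 0x1d1→b29/s1 L1-HIT; vc=[]
#4 0xc9→b12/s0 L1-HIT; vc=[]
#5 0x1d1→b29/s1 L1-HIT; vc=[]
#6 0xc6→b12/s0 L1-HIT; vc=[]
#7 0x1dc→b29/s1 L1-HIT; vc=[]
#8 0xcd→b12/s0 L1-HIT; vc=[]
#9 0x1d8→b29/s1 L1-HIT; vc=[]
#10 0x186→b24/s0 MISS; vc=[12]
#11 0x18e→b24/s0 L1-HIT; vc=[12]
#12 0x1c2→b28/s0 MISS; vc=[12,24]
#13 0x4b→b4/s0 MISS; vc=[12,24,28]
#14 0x84→b8/s0 MISS; vc=[24,28,4]
#15 0x49→b4/s0 VC-HIT; vc=[24,28,8]
#16 0x4c→b4/s0 L1-HIT; vc=[24,28,8]
#17 0x88→b8/s0 VC-HIT; vc=[24,28,4]
#18 0x4d→b4/s0 VC-HIT; vc=[24,28,8]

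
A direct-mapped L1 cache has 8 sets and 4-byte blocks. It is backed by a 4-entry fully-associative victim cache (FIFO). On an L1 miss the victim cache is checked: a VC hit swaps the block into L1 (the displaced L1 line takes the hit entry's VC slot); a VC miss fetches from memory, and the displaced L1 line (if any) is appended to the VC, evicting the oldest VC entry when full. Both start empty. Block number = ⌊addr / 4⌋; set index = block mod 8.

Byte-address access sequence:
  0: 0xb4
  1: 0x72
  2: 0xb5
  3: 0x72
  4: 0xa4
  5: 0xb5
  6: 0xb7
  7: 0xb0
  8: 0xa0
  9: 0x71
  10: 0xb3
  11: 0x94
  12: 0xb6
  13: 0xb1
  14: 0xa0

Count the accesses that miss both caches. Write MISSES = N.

  [0] addr=0xb4 blk=45 s=5: MISS | VC []
  [1] addr=0x72 blk=28 s=4: MISS | VC []
  [2] addr=0xb5 blk=45 s=5: L1-HIT | VC []
  [3] addr=0x72 blk=28 s=4: L1-HIT | VC []
  [4] addr=0xa4 blk=41 s=1: MISS | VC []
  [5] addr=0xb5 blk=45 s=5: L1-HIT | VC []
  [6] addr=0xb7 blk=45 s=5: L1-HIT | VC []
  [7] addr=0xb0 blk=44 s=4: MISS | VC [28]
  [8] addr=0xa0 blk=40 s=0: MISS | VC [28]
  [9] addr=0x71 blk=28 s=4: VC-HIT | VC [44]
  [10] addr=0xb3 blk=44 s=4: VC-HIT | VC [28]
  [11] addr=0x94 blk=37 s=5: MISS | VC [28, 45]
  [12] addr=0xb6 blk=45 s=5: VC-HIT | VC [28, 37]
  [13] addr=0xb1 blk=44 s=4: L1-HIT | VC [28, 37]
  [14] addr=0xa0 blk=40 s=0: L1-HIT | VC [28, 37]

MISSES = 6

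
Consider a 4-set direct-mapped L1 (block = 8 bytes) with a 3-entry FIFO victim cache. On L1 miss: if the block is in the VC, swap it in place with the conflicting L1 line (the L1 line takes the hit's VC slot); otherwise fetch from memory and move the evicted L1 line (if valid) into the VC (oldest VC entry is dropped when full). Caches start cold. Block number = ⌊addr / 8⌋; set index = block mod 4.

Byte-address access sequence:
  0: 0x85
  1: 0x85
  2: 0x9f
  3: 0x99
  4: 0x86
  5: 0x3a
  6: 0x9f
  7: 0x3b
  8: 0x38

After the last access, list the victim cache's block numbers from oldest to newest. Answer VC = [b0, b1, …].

#0 0x85→b16/s0 MISS; vc=[]
#1 0x85→b16/s0 L1-HIT; vc=[]
#2 0x9f→b19/s3 MISS; vc=[]
#3 0x99→b19/s3 L1-HIT; vc=[]
#4 0x86→b16/s0 L1-HIT; vc=[]
#5 0x3a→b7/s3 MISS; vc=[19]
#6 0x9f→b19/s3 VC-HIT; vc=[7]
#7 0x3b→b7/s3 VC-HIT; vc=[19]
#8 0x38→b7/s3 L1-HIT; vc=[19]

VC = [19]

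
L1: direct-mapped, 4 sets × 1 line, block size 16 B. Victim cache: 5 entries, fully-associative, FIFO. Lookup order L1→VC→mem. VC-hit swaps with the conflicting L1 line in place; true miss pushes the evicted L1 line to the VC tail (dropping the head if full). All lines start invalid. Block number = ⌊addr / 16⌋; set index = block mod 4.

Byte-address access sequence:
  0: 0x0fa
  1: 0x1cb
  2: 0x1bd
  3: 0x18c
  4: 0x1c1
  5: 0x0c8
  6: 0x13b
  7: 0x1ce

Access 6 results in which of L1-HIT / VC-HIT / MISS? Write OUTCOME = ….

OUTCOME = MISS

#0 0xfa→b15/s3 MISS; vc=[]
#1 0x1cb→b28/s0 MISS; vc=[]
#2 0x1bd→b27/s3 MISS; vc=[15]
#3 0x18c→b24/s0 MISS; vc=[15,28]
#4 0x1c1→b28/s0 VC-HIT; vc=[15,24]
#5 0xc8→b12/s0 MISS; vc=[15,24,28]
#6 0x13b→b19/s3 MISS; vc=[15,24,28,27]
#7 0x1ce→b28/s0 VC-HIT; vc=[15,24,12,27]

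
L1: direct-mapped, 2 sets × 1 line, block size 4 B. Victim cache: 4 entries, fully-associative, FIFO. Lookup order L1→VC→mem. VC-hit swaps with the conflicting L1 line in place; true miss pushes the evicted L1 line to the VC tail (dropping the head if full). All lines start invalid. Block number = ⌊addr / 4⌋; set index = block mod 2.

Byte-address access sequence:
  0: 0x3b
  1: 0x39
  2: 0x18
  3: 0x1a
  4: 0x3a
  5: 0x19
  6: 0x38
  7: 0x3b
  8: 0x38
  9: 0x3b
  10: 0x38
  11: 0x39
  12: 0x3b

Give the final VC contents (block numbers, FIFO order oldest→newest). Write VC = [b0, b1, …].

0: 0x3b (blk 14, set 0) → MISS  vc=[]
1: 0x39 (blk 14, set 0) → L1-HIT  vc=[]
2: 0x18 (blk 6, set 0) → MISS  vc=[14]
3: 0x1a (blk 6, set 0) → L1-HIT  vc=[14]
4: 0x3a (blk 14, set 0) → VC-HIT  vc=[6]
5: 0x19 (blk 6, set 0) → VC-HIT  vc=[14]
6: 0x38 (blk 14, set 0) → VC-HIT  vc=[6]
7: 0x3b (blk 14, set 0) → L1-HIT  vc=[6]
8: 0x38 (blk 14, set 0) → L1-HIT  vc=[6]
9: 0x3b (blk 14, set 0) → L1-HIT  vc=[6]
10: 0x38 (blk 14, set 0) → L1-HIT  vc=[6]
11: 0x39 (blk 14, set 0) → L1-HIT  vc=[6]
12: 0x3b (blk 14, set 0) → L1-HIT  vc=[6]

VC = [6]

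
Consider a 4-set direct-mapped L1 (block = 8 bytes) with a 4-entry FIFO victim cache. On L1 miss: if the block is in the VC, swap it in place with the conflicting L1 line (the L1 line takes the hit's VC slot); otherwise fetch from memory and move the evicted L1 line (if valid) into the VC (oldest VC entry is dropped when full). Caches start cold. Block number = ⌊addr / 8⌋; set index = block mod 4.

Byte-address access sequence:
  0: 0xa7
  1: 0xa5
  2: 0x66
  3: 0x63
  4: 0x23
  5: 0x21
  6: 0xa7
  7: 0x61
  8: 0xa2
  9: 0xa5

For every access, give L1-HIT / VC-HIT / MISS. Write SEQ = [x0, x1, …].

0: 0xa7 (blk 20, set 0) → MISS  vc=[]
1: 0xa5 (blk 20, set 0) → L1-HIT  vc=[]
2: 0x66 (blk 12, set 0) → MISS  vc=[20]
3: 0x63 (blk 12, set 0) → L1-HIT  vc=[20]
4: 0x23 (blk 4, set 0) → MISS  vc=[20, 12]
5: 0x21 (blk 4, set 0) → L1-HIT  vc=[20, 12]
6: 0xa7 (blk 20, set 0) → VC-HIT  vc=[4, 12]
7: 0x61 (blk 12, set 0) → VC-HIT  vc=[4, 20]
8: 0xa2 (blk 20, set 0) → VC-HIT  vc=[4, 12]
9: 0xa5 (blk 20, set 0) → L1-HIT  vc=[4, 12]

SEQ = [MISS, L1-HIT, MISS, L1-HIT, MISS, L1-HIT, VC-HIT, VC-HIT, VC-HIT, L1-HIT]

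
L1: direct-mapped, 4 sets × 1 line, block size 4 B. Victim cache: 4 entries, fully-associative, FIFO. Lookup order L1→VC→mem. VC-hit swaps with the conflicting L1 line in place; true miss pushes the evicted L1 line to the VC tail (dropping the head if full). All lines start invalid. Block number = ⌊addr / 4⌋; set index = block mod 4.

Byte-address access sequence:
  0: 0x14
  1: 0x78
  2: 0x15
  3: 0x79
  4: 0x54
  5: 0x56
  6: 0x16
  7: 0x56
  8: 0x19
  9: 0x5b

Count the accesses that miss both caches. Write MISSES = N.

#0 0x14→b5/s1 MISS; vc=[]
#1 0x78→b30/s2 MISS; vc=[]
#2 0x15→b5/s1 L1-HIT; vc=[]
#3 0x79→b30/s2 L1-HIT; vc=[]
#4 0x54→b21/s1 MISS; vc=[5]
#5 0x56→b21/s1 L1-HIT; vc=[5]
#6 0x16→b5/s1 VC-HIT; vc=[21]
#7 0x56→b21/s1 VC-HIT; vc=[5]
#8 0x19→b6/s2 MISS; vc=[5,30]
#9 0x5b→b22/s2 MISS; vc=[5,30,6]

MISSES = 5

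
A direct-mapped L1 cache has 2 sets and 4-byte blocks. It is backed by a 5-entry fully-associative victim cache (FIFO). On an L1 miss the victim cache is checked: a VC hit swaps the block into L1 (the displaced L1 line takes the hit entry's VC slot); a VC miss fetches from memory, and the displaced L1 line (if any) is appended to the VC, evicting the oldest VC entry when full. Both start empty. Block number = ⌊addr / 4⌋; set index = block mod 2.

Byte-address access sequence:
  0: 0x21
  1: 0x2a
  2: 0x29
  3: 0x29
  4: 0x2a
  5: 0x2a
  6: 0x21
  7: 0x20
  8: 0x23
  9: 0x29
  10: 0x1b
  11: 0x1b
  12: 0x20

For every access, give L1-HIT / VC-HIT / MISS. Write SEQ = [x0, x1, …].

#0 0x21→b8/s0 MISS; vc=[]
#1 0x2a→b10/s0 MISS; vc=[8]
#2 0x29→b10/s0 L1-HIT; vc=[8]
#3 0x29→b10/s0 L1-HIT; vc=[8]
#4 0x2a→b10/s0 L1-HIT; vc=[8]
#5 0x2a→b10/s0 L1-HIT; vc=[8]
#6 0x21→b8/s0 VC-HIT; vc=[10]
#7 0x20→b8/s0 L1-HIT; vc=[10]
#8 0x23→b8/s0 L1-HIT; vc=[10]
#9 0x29→b10/s0 VC-HIT; vc=[8]
#10 0x1b→b6/s0 MISS; vc=[8,10]
#11 0x1b→b6/s0 L1-HIT; vc=[8,10]
#12 0x20→b8/s0 VC-HIT; vc=[6,10]

SEQ = [MISS, MISS, L1-HIT, L1-HIT, L1-HIT, L1-HIT, VC-HIT, L1-HIT, L1-HIT, VC-HIT, MISS, L1-HIT, VC-HIT]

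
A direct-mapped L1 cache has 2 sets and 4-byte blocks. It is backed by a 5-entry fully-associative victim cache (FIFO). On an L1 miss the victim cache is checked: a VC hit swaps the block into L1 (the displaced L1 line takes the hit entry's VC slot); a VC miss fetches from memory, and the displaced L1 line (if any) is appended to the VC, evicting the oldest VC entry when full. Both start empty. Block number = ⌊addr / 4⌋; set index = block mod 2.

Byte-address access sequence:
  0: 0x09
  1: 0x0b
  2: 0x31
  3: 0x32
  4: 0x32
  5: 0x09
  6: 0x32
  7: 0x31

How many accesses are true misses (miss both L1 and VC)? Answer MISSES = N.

  [0] addr=0x9 blk=2 s=0: MISS | VC []
  [1] addr=0xb blk=2 s=0: L1-HIT | VC []
  [2] addr=0x31 blk=12 s=0: MISS | VC [2]
  [3] addr=0x32 blk=12 s=0: L1-HIT | VC [2]
  [4] addr=0x32 blk=12 s=0: L1-HIT | VC [2]
  [5] addr=0x9 blk=2 s=0: VC-HIT | VC [12]
  [6] addr=0x32 blk=12 s=0: VC-HIT | VC [2]
  [7] addr=0x31 blk=12 s=0: L1-HIT | VC [2]

MISSES = 2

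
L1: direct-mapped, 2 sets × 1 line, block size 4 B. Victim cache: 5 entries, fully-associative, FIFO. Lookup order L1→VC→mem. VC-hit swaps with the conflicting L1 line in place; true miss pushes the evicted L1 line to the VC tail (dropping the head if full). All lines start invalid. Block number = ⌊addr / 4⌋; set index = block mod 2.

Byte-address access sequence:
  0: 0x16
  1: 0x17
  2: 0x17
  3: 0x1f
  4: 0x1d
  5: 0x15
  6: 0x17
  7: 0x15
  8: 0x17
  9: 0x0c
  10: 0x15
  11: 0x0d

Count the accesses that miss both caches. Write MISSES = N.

  [0] addr=0x16 blk=5 s=1: MISS | VC []
  [1] addr=0x17 blk=5 s=1: L1-HIT | VC []
  [2] addr=0x17 blk=5 s=1: L1-HIT | VC []
  [3] addr=0x1f blk=7 s=1: MISS | VC [5]
  [4] addr=0x1d blk=7 s=1: L1-HIT | VC [5]
  [5] addr=0x15 blk=5 s=1: VC-HIT | VC [7]
  [6] addr=0x17 blk=5 s=1: L1-HIT | VC [7]
  [7] addr=0x15 blk=5 s=1: L1-HIT | VC [7]
  [8] addr=0x17 blk=5 s=1: L1-HIT | VC [7]
  [9] addr=0xc blk=3 s=1: MISS | VC [7, 5]
  [10] addr=0x15 blk=5 s=1: VC-HIT | VC [7, 3]
  [11] addr=0xd blk=3 s=1: VC-HIT | VC [7, 5]

MISSES = 3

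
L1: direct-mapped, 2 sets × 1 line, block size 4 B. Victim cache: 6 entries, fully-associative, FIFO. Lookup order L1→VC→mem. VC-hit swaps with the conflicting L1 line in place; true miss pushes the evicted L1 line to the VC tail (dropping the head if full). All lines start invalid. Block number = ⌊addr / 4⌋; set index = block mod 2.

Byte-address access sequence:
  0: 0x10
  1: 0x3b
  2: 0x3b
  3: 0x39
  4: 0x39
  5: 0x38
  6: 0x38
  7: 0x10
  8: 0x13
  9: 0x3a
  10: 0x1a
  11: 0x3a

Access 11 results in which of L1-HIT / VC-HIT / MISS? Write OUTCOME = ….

OUTCOME = VC-HIT

  [0] addr=0x10 blk=4 s=0: MISS | VC []
  [1] addr=0x3b blk=14 s=0: MISS | VC [4]
  [2] addr=0x3b blk=14 s=0: L1-HIT | VC [4]
  [3] addr=0x39 blk=14 s=0: L1-HIT | VC [4]
  [4] addr=0x39 blk=14 s=0: L1-HIT | VC [4]
  [5] addr=0x38 blk=14 s=0: L1-HIT | VC [4]
  [6] addr=0x38 blk=14 s=0: L1-HIT | VC [4]
  [7] addr=0x10 blk=4 s=0: VC-HIT | VC [14]
  [8] addr=0x13 blk=4 s=0: L1-HIT | VC [14]
  [9] addr=0x3a blk=14 s=0: VC-HIT | VC [4]
  [10] addr=0x1a blk=6 s=0: MISS | VC [4, 14]
  [11] addr=0x3a blk=14 s=0: VC-HIT | VC [4, 6]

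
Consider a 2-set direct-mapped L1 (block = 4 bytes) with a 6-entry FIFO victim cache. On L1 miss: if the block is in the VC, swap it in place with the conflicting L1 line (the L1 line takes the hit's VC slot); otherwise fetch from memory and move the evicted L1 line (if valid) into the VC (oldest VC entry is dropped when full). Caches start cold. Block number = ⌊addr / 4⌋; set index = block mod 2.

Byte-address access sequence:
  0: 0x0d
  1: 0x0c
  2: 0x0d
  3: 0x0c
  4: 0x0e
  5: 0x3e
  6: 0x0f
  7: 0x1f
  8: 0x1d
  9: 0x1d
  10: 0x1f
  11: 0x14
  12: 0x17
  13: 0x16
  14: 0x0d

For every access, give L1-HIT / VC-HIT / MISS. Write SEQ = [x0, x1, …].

  [0] addr=0xd blk=3 s=1: MISS | VC []
  [1] addr=0xc blk=3 s=1: L1-HIT | VC []
  [2] addr=0xd blk=3 s=1: L1-HIT | VC []
  [3] addr=0xc blk=3 s=1: L1-HIT | VC []
  [4] addr=0xe blk=3 s=1: L1-HIT | VC []
  [5] addr=0x3e blk=15 s=1: MISS | VC [3]
  [6] addr=0xf blk=3 s=1: VC-HIT | VC [15]
  [7] addr=0x1f blk=7 s=1: MISS | VC [15, 3]
  [8] addr=0x1d blk=7 s=1: L1-HIT | VC [15, 3]
  [9] addr=0x1d blk=7 s=1: L1-HIT | VC [15, 3]
  [10] addr=0x1f blk=7 s=1: L1-HIT | VC [15, 3]
  [11] addr=0x14 blk=5 s=1: MISS | VC [15, 3, 7]
  [12] addr=0x17 blk=5 s=1: L1-HIT | VC [15, 3, 7]
  [13] addr=0x16 blk=5 s=1: L1-HIT | VC [15, 3, 7]
  [14] addr=0xd blk=3 s=1: VC-HIT | VC [15, 5, 7]

SEQ = [MISS, L1-HIT, L1-HIT, L1-HIT, L1-HIT, MISS, VC-HIT, MISS, L1-HIT, L1-HIT, L1-HIT, MISS, L1-HIT, L1-HIT, VC-HIT]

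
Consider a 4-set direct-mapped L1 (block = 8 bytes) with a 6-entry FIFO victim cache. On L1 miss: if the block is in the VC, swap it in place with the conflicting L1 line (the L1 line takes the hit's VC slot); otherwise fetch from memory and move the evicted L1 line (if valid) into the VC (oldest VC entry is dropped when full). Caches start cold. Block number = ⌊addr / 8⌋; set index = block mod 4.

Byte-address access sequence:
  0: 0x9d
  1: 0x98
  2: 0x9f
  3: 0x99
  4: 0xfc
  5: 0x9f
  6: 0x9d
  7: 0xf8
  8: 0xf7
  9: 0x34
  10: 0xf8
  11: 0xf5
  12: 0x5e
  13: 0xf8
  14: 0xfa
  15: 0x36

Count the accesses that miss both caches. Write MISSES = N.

MISSES = 5

  [0] addr=0x9d blk=19 s=3: MISS | VC []
  [1] addr=0x98 blk=19 s=3: L1-HIT | VC []
  [2] addr=0x9f blk=19 s=3: L1-HIT | VC []
  [3] addr=0x99 blk=19 s=3: L1-HIT | VC []
  [4] addr=0xfc blk=31 s=3: MISS | VC [19]
  [5] addr=0x9f blk=19 s=3: VC-HIT | VC [31]
  [6] addr=0x9d blk=19 s=3: L1-HIT | VC [31]
  [7] addr=0xf8 blk=31 s=3: VC-HIT | VC [19]
  [8] addr=0xf7 blk=30 s=2: MISS | VC [19]
  [9] addr=0x34 blk=6 s=2: MISS | VC [19, 30]
  [10] addr=0xf8 blk=31 s=3: L1-HIT | VC [19, 30]
  [11] addr=0xf5 blk=30 s=2: VC-HIT | VC [19, 6]
  [12] addr=0x5e blk=11 s=3: MISS | VC [19, 6, 31]
  [13] addr=0xf8 blk=31 s=3: VC-HIT | VC [19, 6, 11]
  [14] addr=0xfa blk=31 s=3: L1-HIT | VC [19, 6, 11]
  [15] addr=0x36 blk=6 s=2: VC-HIT | VC [19, 30, 11]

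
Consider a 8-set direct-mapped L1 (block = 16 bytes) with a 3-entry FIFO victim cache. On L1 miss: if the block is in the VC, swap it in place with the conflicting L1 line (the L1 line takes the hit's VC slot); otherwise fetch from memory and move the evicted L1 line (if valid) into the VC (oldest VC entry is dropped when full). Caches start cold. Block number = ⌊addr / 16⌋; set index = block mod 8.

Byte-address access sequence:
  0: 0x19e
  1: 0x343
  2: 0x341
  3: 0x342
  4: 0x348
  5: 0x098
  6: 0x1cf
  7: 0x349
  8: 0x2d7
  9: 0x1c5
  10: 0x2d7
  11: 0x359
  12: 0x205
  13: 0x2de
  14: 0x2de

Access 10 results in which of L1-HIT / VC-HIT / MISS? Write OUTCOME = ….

  [0] addr=0x19e blk=25 s=1: MISS | VC []
  [1] addr=0x343 blk=52 s=4: MISS | VC []
  [2] addr=0x341 blk=52 s=4: L1-HIT | VC []
  [3] addr=0x342 blk=52 s=4: L1-HIT | VC []
  [4] addr=0x348 blk=52 s=4: L1-HIT | VC []
  [5] addr=0x98 blk=9 s=1: MISS | VC [25]
  [6] addr=0x1cf blk=28 s=4: MISS | VC [25, 52]
  [7] addr=0x349 blk=52 s=4: VC-HIT | VC [25, 28]
  [8] addr=0x2d7 blk=45 s=5: MISS | VC [25, 28]
  [9] addr=0x1c5 blk=28 s=4: VC-HIT | VC [25, 52]
  [10] addr=0x2d7 blk=45 s=5: L1-HIT | VC [25, 52]
  [11] addr=0x359 blk=53 s=5: MISS | VC [25, 52, 45]
  [12] addr=0x205 blk=32 s=0: MISS | VC [25, 52, 45]
  [13] addr=0x2de blk=45 s=5: VC-HIT | VC [25, 52, 53]
  [14] addr=0x2de blk=45 s=5: L1-HIT | VC [25, 52, 53]

OUTCOME = L1-HIT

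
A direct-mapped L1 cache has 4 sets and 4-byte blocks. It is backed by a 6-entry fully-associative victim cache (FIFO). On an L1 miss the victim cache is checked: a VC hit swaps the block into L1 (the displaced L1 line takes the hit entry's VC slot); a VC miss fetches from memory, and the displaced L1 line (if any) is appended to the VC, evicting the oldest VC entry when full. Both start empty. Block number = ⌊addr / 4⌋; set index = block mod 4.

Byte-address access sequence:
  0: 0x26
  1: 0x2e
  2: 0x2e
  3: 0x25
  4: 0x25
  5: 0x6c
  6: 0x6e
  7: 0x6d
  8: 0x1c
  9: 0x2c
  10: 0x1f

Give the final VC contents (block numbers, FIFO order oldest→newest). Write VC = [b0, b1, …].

#0 0x26→b9/s1 MISS; vc=[]
#1 0x2e→b11/s3 MISS; vc=[]
#2 0x2e→b11/s3 L1-HIT; vc=[]
#3 0x25→b9/s1 L1-HIT; vc=[]
#4 0x25→b9/s1 L1-HIT; vc=[]
#5 0x6c→b27/s3 MISS; vc=[11]
#6 0x6e→b27/s3 L1-HIT; vc=[11]
#7 0x6d→b27/s3 L1-HIT; vc=[11]
#8 0x1c→b7/s3 MISS; vc=[11,27]
#9 0x2c→b11/s3 VC-HIT; vc=[7,27]
#10 0x1f→b7/s3 VC-HIT; vc=[11,27]

VC = [11, 27]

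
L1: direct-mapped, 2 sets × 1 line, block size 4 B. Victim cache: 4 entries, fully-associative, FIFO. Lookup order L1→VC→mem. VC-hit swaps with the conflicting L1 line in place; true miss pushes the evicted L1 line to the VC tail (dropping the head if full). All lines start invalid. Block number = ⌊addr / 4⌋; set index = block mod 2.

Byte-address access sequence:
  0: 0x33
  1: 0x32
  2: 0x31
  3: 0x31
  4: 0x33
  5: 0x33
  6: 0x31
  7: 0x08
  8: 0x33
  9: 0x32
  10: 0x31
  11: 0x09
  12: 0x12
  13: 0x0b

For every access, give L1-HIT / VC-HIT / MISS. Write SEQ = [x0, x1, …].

  [0] addr=0x33 blk=12 s=0: MISS | VC []
  [1] addr=0x32 blk=12 s=0: L1-HIT | VC []
  [2] addr=0x31 blk=12 s=0: L1-HIT | VC []
  [3] addr=0x31 blk=12 s=0: L1-HIT | VC []
  [4] addr=0x33 blk=12 s=0: L1-HIT | VC []
  [5] addr=0x33 blk=12 s=0: L1-HIT | VC []
  [6] addr=0x31 blk=12 s=0: L1-HIT | VC []
  [7] addr=0x8 blk=2 s=0: MISS | VC [12]
  [8] addr=0x33 blk=12 s=0: VC-HIT | VC [2]
  [9] addr=0x32 blk=12 s=0: L1-HIT | VC [2]
  [10] addr=0x31 blk=12 s=0: L1-HIT | VC [2]
  [11] addr=0x9 blk=2 s=0: VC-HIT | VC [12]
  [12] addr=0x12 blk=4 s=0: MISS | VC [12, 2]
  [13] addr=0xb blk=2 s=0: VC-HIT | VC [12, 4]

SEQ = [MISS, L1-HIT, L1-HIT, L1-HIT, L1-HIT, L1-HIT, L1-HIT, MISS, VC-HIT, L1-HIT, L1-HIT, VC-HIT, MISS, VC-HIT]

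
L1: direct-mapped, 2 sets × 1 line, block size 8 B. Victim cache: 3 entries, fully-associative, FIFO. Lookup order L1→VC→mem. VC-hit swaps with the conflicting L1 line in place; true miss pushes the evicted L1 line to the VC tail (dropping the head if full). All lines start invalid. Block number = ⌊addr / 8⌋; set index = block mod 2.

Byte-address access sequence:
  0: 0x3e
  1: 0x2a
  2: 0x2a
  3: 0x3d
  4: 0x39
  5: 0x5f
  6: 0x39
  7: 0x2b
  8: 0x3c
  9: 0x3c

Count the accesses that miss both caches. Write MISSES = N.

#0 0x3e→b7/s1 MISS; vc=[]
#1 0x2a→b5/s1 MISS; vc=[7]
#2 0x2a→b5/s1 L1-HIT; vc=[7]
#3 0x3d→b7/s1 VC-HIT; vc=[5]
#4 0x39→b7/s1 L1-HIT; vc=[5]
#5 0x5f→b11/s1 MISS; vc=[5,7]
#6 0x39→b7/s1 VC-HIT; vc=[5,11]
#7 0x2b→b5/s1 VC-HIT; vc=[7,11]
#8 0x3c→b7/s1 VC-HIT; vc=[5,11]
#9 0x3c→b7/s1 L1-HIT; vc=[5,11]

MISSES = 3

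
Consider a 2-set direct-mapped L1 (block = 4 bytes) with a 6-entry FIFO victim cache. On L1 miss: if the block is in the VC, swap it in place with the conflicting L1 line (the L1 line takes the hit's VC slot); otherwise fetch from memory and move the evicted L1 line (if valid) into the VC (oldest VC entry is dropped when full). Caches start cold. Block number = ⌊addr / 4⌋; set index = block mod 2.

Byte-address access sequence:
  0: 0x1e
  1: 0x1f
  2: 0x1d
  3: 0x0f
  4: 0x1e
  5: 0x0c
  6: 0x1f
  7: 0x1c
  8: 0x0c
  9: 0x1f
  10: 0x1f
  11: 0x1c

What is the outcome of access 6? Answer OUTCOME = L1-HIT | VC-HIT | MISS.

  [0] addr=0x1e blk=7 s=1: MISS | VC []
  [1] addr=0x1f blk=7 s=1: L1-HIT | VC []
  [2] addr=0x1d blk=7 s=1: L1-HIT | VC []
  [3] addr=0xf blk=3 s=1: MISS | VC [7]
  [4] addr=0x1e blk=7 s=1: VC-HIT | VC [3]
  [5] addr=0xc blk=3 s=1: VC-HIT | VC [7]
  [6] addr=0x1f blk=7 s=1: VC-HIT | VC [3]
  [7] addr=0x1c blk=7 s=1: L1-HIT | VC [3]
  [8] addr=0xc blk=3 s=1: VC-HIT | VC [7]
  [9] addr=0x1f blk=7 s=1: VC-HIT | VC [3]
  [10] addr=0x1f blk=7 s=1: L1-HIT | VC [3]
  [11] addr=0x1c blk=7 s=1: L1-HIT | VC [3]

OUTCOME = VC-HIT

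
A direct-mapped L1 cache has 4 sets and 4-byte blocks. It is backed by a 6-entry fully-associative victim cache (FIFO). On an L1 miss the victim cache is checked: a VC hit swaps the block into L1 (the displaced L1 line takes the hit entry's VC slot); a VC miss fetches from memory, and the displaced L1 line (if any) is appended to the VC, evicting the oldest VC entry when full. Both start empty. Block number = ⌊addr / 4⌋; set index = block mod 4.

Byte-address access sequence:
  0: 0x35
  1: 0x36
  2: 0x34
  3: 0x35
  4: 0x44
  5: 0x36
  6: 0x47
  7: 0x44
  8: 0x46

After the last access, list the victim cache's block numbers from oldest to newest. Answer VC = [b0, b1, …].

  [0] addr=0x35 blk=13 s=1: MISS | VC []
  [1] addr=0x36 blk=13 s=1: L1-HIT | VC []
  [2] addr=0x34 blk=13 s=1: L1-HIT | VC []
  [3] addr=0x35 blk=13 s=1: L1-HIT | VC []
  [4] addr=0x44 blk=17 s=1: MISS | VC [13]
  [5] addr=0x36 blk=13 s=1: VC-HIT | VC [17]
  [6] addr=0x47 blk=17 s=1: VC-HIT | VC [13]
  [7] addr=0x44 blk=17 s=1: L1-HIT | VC [13]
  [8] addr=0x46 blk=17 s=1: L1-HIT | VC [13]

VC = [13]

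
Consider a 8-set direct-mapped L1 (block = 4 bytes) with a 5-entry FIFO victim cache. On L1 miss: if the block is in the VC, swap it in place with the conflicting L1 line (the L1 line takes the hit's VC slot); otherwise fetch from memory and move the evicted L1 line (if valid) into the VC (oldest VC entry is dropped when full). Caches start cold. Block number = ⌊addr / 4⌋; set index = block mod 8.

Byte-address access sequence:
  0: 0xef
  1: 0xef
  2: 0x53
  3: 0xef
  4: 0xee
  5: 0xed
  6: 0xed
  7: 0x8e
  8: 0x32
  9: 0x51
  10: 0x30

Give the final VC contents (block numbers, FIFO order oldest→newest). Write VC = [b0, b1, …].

  [0] addr=0xef blk=59 s=3: MISS | VC []
  [1] addr=0xef blk=59 s=3: L1-HIT | VC []
  [2] addr=0x53 blk=20 s=4: MISS | VC []
  [3] addr=0xef blk=59 s=3: L1-HIT | VC []
  [4] addr=0xee blk=59 s=3: L1-HIT | VC []
  [5] addr=0xed blk=59 s=3: L1-HIT | VC []
  [6] addr=0xed blk=59 s=3: L1-HIT | VC []
  [7] addr=0x8e blk=35 s=3: MISS | VC [59]
  [8] addr=0x32 blk=12 s=4: MISS | VC [59, 20]
  [9] addr=0x51 blk=20 s=4: VC-HIT | VC [59, 12]
  [10] addr=0x30 blk=12 s=4: VC-HIT | VC [59, 20]

VC = [59, 20]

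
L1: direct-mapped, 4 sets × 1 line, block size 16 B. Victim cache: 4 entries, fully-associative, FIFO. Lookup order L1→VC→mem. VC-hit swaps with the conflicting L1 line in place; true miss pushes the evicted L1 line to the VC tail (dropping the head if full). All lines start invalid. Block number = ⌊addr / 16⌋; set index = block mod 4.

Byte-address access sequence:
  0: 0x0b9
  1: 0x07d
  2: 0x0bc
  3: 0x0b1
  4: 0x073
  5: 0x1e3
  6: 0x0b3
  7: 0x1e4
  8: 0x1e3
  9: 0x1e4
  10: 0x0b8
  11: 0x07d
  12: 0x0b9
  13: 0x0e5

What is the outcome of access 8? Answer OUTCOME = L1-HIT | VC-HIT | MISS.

OUTCOME = L1-HIT

  [0] addr=0xb9 blk=11 s=3: MISS | VC []
  [1] addr=0x7d blk=7 s=3: MISS | VC [11]
  [2] addr=0xbc blk=11 s=3: VC-HIT | VC [7]
  [3] addr=0xb1 blk=11 s=3: L1-HIT | VC [7]
  [4] addr=0x73 blk=7 s=3: VC-HIT | VC [11]
  [5] addr=0x1e3 blk=30 s=2: MISS | VC [11]
  [6] addr=0xb3 blk=11 s=3: VC-HIT | VC [7]
  [7] addr=0x1e4 blk=30 s=2: L1-HIT | VC [7]
  [8] addr=0x1e3 blk=30 s=2: L1-HIT | VC [7]
  [9] addr=0x1e4 blk=30 s=2: L1-HIT | VC [7]
  [10] addr=0xb8 blk=11 s=3: L1-HIT | VC [7]
  [11] addr=0x7d blk=7 s=3: VC-HIT | VC [11]
  [12] addr=0xb9 blk=11 s=3: VC-HIT | VC [7]
  [13] addr=0xe5 blk=14 s=2: MISS | VC [7, 30]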